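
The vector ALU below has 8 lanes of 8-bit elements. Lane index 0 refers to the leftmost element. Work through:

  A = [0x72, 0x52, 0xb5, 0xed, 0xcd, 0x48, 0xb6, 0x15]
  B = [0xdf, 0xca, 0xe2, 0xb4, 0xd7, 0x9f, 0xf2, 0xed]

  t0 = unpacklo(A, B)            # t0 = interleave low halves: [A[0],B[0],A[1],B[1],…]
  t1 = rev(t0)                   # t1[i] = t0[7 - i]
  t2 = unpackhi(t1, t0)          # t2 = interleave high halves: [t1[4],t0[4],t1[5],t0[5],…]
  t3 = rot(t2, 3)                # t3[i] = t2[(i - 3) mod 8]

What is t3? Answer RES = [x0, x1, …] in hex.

  t0: 72 df 52 ca b5 e2 ed b4
  t1: b4 ed e2 b5 ca 52 df 72
  t2: ca b5 52 e2 df ed 72 b4
  t3: ed 72 b4 ca b5 52 e2 df

RES = [ 0xed  0x72  0xb4  0xca  0xb5  0x52  0xe2  0xdf ]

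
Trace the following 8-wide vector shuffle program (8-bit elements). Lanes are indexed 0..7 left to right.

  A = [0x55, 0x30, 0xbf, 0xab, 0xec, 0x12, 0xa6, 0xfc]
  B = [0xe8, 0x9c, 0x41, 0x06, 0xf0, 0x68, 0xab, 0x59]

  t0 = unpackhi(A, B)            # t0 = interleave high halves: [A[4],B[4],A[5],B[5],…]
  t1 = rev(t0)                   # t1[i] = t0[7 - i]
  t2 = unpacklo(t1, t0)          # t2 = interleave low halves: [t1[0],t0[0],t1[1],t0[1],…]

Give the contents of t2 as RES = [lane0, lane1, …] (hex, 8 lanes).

t0 = [0xec, 0xf0, 0x12, 0x68, 0xa6, 0xab, 0xfc, 0x59]
t1 = [0x59, 0xfc, 0xab, 0xa6, 0x68, 0x12, 0xf0, 0xec]
t2 = [0x59, 0xec, 0xfc, 0xf0, 0xab, 0x12, 0xa6, 0x68]

RES = [0x59, 0xec, 0xfc, 0xf0, 0xab, 0x12, 0xa6, 0x68]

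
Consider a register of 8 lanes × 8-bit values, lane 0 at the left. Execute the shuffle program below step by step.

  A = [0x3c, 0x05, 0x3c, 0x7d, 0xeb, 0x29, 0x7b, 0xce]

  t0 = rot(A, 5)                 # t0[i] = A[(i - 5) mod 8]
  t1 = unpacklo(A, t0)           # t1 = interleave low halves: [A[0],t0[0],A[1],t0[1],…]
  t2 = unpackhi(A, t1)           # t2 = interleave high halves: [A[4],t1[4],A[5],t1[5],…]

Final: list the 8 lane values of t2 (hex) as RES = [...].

RES = [0xeb, 0x3c, 0x29, 0x29, 0x7b, 0x7d, 0xce, 0x7b]

t0 = [0x7d, 0xeb, 0x29, 0x7b, 0xce, 0x3c, 0x05, 0x3c]
t1 = [0x3c, 0x7d, 0x05, 0xeb, 0x3c, 0x29, 0x7d, 0x7b]
t2 = [0xeb, 0x3c, 0x29, 0x29, 0x7b, 0x7d, 0xce, 0x7b]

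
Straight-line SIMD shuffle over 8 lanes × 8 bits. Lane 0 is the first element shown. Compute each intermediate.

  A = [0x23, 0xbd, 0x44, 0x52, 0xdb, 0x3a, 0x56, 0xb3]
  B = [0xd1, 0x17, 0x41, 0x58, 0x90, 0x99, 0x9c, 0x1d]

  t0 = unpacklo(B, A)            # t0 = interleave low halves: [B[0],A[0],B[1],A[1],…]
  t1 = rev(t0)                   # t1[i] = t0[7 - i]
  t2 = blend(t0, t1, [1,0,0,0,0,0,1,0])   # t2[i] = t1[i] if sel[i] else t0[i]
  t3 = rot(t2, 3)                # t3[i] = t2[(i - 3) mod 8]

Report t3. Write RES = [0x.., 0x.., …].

t0 = [0xd1, 0x23, 0x17, 0xbd, 0x41, 0x44, 0x58, 0x52]
t1 = [0x52, 0x58, 0x44, 0x41, 0xbd, 0x17, 0x23, 0xd1]
t2 = [0x52, 0x23, 0x17, 0xbd, 0x41, 0x44, 0x23, 0x52]
t3 = [0x44, 0x23, 0x52, 0x52, 0x23, 0x17, 0xbd, 0x41]

RES = [0x44, 0x23, 0x52, 0x52, 0x23, 0x17, 0xbd, 0x41]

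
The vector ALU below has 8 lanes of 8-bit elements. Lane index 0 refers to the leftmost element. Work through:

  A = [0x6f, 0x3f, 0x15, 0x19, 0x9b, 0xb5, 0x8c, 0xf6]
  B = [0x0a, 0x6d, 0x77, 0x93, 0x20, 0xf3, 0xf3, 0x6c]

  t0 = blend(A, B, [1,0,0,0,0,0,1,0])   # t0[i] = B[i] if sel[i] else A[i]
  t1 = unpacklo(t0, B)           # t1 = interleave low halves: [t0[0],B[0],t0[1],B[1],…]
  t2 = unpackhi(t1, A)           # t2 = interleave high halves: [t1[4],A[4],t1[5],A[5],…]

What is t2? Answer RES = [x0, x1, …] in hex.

t0 = [0x0a, 0x3f, 0x15, 0x19, 0x9b, 0xb5, 0xf3, 0xf6]
t1 = [0x0a, 0x0a, 0x3f, 0x6d, 0x15, 0x77, 0x19, 0x93]
t2 = [0x15, 0x9b, 0x77, 0xb5, 0x19, 0x8c, 0x93, 0xf6]

RES = [0x15, 0x9b, 0x77, 0xb5, 0x19, 0x8c, 0x93, 0xf6]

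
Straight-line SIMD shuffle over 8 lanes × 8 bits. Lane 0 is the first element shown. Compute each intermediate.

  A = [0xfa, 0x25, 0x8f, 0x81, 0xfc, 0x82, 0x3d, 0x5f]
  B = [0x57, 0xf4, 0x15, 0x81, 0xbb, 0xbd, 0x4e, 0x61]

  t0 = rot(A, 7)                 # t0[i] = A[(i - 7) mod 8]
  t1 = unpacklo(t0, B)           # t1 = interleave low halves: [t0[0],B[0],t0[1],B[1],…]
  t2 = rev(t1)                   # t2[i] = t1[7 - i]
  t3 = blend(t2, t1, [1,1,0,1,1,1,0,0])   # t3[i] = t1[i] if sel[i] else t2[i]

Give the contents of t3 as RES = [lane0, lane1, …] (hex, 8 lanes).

RES = [ 0x25  0x57  0x15  0xf4  0x81  0x15  0x57  0x25 ]

→ t0 |25|8f|81|fc|82|3d|5f|fa|
→ t1 |25|57|8f|f4|81|15|fc|81|
→ t2 |81|fc|15|81|f4|8f|57|25|
→ t3 |25|57|15|f4|81|15|57|25|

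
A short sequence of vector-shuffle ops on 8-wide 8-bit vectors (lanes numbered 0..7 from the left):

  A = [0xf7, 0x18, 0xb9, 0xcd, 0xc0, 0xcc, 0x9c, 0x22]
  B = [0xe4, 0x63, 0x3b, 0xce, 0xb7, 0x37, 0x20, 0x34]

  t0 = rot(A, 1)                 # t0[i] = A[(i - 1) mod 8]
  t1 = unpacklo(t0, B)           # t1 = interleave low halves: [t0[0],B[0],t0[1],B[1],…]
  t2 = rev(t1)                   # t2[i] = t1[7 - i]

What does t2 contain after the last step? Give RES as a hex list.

  t0: 22 f7 18 b9 cd c0 cc 9c
  t1: 22 e4 f7 63 18 3b b9 ce
  t2: ce b9 3b 18 63 f7 e4 22

RES = [ 0xce  0xb9  0x3b  0x18  0x63  0xf7  0xe4  0x22 ]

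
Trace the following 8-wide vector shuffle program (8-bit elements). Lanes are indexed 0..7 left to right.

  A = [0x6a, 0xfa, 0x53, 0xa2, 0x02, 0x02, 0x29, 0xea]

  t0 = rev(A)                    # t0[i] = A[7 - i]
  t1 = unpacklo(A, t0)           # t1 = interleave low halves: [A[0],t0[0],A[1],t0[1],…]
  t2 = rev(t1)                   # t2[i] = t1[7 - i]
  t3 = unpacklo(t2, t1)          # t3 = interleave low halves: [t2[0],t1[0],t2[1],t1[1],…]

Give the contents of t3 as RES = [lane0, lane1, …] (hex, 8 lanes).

  t0: ea 29 02 02 a2 53 fa 6a
  t1: 6a ea fa 29 53 02 a2 02
  t2: 02 a2 02 53 29 fa ea 6a
  t3: 02 6a a2 ea 02 fa 53 29

RES = [0x02, 0x6a, 0xa2, 0xea, 0x02, 0xfa, 0x53, 0x29]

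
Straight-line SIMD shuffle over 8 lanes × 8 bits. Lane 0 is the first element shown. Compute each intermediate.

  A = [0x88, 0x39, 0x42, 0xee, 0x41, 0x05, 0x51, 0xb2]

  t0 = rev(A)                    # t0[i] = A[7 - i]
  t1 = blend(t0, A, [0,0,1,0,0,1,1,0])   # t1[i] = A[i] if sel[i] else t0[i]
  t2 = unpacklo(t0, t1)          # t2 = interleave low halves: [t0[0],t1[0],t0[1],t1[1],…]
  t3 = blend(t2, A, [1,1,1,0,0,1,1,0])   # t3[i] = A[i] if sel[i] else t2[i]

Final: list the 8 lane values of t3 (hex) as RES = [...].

RES = [ 0x88  0x39  0x42  0x51  0x05  0x05  0x51  0x41 ]

→ t0 |b2|51|05|41|ee|42|39|88|
→ t1 |b2|51|42|41|ee|05|51|88|
→ t2 |b2|b2|51|51|05|42|41|41|
→ t3 |88|39|42|51|05|05|51|41|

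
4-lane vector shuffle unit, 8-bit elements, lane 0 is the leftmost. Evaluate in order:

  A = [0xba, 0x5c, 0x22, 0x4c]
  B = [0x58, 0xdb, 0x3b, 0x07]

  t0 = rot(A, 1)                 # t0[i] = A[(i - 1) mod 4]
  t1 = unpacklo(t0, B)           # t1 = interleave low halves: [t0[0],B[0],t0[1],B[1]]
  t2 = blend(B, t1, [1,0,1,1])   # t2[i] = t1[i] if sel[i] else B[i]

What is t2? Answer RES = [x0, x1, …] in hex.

RES = [ 0x4c  0xdb  0xba  0xdb ]

t0 = [0x4c, 0xba, 0x5c, 0x22]
t1 = [0x4c, 0x58, 0xba, 0xdb]
t2 = [0x4c, 0xdb, 0xba, 0xdb]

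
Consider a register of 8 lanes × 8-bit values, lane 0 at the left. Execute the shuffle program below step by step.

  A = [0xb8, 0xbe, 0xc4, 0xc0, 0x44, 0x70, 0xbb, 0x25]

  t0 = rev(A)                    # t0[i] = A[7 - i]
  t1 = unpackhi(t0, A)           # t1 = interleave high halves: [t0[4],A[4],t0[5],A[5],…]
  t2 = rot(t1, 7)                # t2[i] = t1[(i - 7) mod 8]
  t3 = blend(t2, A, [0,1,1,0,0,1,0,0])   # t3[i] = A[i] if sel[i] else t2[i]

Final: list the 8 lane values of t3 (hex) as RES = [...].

RES = [ 0x44  0xbe  0xc4  0xbe  0xbb  0x70  0x25  0xc0 ]

  t0: 25 bb 70 44 c0 c4 be b8
  t1: c0 44 c4 70 be bb b8 25
  t2: 44 c4 70 be bb b8 25 c0
  t3: 44 be c4 be bb 70 25 c0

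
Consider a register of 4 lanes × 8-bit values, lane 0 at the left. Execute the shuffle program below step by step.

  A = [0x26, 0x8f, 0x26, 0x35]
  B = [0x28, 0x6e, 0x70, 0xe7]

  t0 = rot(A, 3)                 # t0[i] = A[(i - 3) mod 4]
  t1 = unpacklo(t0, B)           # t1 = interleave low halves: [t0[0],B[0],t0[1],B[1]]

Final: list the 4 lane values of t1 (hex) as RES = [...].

t0 = [0x8f, 0x26, 0x35, 0x26]
t1 = [0x8f, 0x28, 0x26, 0x6e]

RES = [ 0x8f  0x28  0x26  0x6e ]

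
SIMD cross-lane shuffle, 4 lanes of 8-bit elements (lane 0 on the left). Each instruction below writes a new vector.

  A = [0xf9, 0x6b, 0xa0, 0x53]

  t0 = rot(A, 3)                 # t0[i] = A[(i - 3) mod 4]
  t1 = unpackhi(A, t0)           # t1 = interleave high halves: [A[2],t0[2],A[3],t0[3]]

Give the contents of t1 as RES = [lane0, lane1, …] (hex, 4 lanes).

t0 = [0x6b, 0xa0, 0x53, 0xf9]
t1 = [0xa0, 0x53, 0x53, 0xf9]

RES = [0xa0, 0x53, 0x53, 0xf9]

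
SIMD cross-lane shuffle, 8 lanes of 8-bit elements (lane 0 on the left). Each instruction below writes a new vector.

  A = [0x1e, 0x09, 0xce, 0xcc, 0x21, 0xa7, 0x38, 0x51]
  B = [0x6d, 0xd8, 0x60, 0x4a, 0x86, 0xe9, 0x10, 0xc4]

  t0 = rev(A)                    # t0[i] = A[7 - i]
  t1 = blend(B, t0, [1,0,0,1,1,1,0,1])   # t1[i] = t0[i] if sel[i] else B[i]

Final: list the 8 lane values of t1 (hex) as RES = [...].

RES = [ 0x51  0xd8  0x60  0x21  0xcc  0xce  0x10  0x1e ]

  t0: 51 38 a7 21 cc ce 09 1e
  t1: 51 d8 60 21 cc ce 10 1e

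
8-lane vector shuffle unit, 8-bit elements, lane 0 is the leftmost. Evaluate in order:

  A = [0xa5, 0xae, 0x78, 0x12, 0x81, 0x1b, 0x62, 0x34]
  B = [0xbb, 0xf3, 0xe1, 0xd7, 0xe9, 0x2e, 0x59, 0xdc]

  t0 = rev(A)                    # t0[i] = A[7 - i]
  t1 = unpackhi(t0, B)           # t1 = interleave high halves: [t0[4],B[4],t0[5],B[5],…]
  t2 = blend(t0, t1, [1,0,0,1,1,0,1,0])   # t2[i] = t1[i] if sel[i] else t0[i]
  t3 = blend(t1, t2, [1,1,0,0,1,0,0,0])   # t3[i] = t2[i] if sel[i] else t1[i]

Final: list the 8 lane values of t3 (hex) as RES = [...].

RES = [ 0x12  0x62  0x78  0x2e  0xae  0x59  0xa5  0xdc ]

→ t0 |34|62|1b|81|12|78|ae|a5|
→ t1 |12|e9|78|2e|ae|59|a5|dc|
→ t2 |12|62|1b|2e|ae|78|a5|a5|
→ t3 |12|62|78|2e|ae|59|a5|dc|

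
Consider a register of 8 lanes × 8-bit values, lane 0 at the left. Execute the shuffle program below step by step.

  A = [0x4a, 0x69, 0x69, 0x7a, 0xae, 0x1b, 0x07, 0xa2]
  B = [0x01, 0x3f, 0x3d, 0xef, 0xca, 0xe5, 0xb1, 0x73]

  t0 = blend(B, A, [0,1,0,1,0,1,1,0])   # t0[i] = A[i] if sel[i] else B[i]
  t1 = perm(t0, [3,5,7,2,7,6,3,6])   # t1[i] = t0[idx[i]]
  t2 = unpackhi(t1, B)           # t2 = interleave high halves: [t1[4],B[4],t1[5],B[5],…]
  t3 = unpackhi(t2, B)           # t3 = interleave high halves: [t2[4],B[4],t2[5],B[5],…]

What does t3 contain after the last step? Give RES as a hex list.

RES = [0x7a, 0xca, 0xb1, 0xe5, 0x07, 0xb1, 0x73, 0x73]

t0 = [0x01, 0x69, 0x3d, 0x7a, 0xca, 0x1b, 0x07, 0x73]
t1 = [0x7a, 0x1b, 0x73, 0x3d, 0x73, 0x07, 0x7a, 0x07]
t2 = [0x73, 0xca, 0x07, 0xe5, 0x7a, 0xb1, 0x07, 0x73]
t3 = [0x7a, 0xca, 0xb1, 0xe5, 0x07, 0xb1, 0x73, 0x73]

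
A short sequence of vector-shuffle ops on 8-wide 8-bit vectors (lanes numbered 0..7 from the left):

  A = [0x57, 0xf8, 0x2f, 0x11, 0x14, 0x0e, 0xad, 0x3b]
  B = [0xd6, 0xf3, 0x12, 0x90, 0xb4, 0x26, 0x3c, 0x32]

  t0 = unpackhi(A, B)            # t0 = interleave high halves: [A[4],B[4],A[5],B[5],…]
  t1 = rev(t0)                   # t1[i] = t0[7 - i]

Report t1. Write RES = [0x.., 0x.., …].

t0 = [0x14, 0xb4, 0x0e, 0x26, 0xad, 0x3c, 0x3b, 0x32]
t1 = [0x32, 0x3b, 0x3c, 0xad, 0x26, 0x0e, 0xb4, 0x14]

RES = [ 0x32  0x3b  0x3c  0xad  0x26  0x0e  0xb4  0x14 ]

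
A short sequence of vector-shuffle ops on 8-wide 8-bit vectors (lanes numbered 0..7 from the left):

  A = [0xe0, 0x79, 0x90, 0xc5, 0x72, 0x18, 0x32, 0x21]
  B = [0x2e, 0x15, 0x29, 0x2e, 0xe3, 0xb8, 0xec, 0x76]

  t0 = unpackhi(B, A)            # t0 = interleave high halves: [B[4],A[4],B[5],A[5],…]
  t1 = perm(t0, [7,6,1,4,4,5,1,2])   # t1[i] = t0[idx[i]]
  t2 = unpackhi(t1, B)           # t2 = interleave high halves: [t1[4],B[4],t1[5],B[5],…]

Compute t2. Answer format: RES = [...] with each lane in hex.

RES = [ 0xec  0xe3  0x32  0xb8  0x72  0xec  0xb8  0x76 ]

→ t0 |e3|72|b8|18|ec|32|76|21|
→ t1 |21|76|72|ec|ec|32|72|b8|
→ t2 |ec|e3|32|b8|72|ec|b8|76|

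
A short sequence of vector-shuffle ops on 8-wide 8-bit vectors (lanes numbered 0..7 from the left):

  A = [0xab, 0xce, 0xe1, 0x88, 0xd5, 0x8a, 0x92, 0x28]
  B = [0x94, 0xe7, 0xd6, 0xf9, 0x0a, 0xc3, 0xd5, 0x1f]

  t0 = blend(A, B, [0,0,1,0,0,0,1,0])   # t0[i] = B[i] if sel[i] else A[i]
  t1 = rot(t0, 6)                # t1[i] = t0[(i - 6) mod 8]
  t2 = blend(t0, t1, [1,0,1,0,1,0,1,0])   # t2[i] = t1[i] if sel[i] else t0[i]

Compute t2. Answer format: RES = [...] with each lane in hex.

t0 = [0xab, 0xce, 0xd6, 0x88, 0xd5, 0x8a, 0xd5, 0x28]
t1 = [0xd6, 0x88, 0xd5, 0x8a, 0xd5, 0x28, 0xab, 0xce]
t2 = [0xd6, 0xce, 0xd5, 0x88, 0xd5, 0x8a, 0xab, 0x28]

RES = [0xd6, 0xce, 0xd5, 0x88, 0xd5, 0x8a, 0xab, 0x28]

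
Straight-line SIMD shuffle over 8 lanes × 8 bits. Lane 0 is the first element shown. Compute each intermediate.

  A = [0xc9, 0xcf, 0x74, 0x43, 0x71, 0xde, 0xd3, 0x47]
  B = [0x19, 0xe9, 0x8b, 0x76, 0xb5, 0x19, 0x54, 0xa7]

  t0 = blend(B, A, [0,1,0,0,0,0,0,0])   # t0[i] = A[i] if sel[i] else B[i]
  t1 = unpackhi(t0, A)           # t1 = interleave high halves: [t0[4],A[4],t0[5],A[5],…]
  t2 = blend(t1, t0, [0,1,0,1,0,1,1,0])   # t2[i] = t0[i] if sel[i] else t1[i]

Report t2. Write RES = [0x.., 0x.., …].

  t0: 19 cf 8b 76 b5 19 54 a7
  t1: b5 71 19 de 54 d3 a7 47
  t2: b5 cf 19 76 54 19 54 47

RES = [ 0xb5  0xcf  0x19  0x76  0x54  0x19  0x54  0x47 ]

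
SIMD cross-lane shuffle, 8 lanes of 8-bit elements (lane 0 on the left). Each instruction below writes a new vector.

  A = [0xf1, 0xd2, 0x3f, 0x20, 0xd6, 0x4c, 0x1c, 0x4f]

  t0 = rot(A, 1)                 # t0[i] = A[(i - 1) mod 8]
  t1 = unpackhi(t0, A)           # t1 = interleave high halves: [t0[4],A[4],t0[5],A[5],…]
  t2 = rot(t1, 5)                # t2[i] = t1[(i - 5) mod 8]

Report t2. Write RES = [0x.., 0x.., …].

→ t0 |4f|f1|d2|3f|20|d6|4c|1c|
→ t1 |20|d6|d6|4c|4c|1c|1c|4f|
→ t2 |4c|4c|1c|1c|4f|20|d6|d6|

RES = [ 0x4c  0x4c  0x1c  0x1c  0x4f  0x20  0xd6  0xd6 ]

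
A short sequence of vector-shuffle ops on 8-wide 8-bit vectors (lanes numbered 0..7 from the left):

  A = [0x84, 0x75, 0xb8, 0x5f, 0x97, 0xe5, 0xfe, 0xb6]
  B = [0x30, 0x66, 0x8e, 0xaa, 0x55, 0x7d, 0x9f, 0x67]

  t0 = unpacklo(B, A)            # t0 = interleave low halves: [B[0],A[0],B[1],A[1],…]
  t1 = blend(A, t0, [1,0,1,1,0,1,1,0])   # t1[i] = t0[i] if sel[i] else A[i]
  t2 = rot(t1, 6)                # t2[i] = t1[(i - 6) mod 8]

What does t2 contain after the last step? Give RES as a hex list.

RES = [ 0x66  0x75  0x97  0xb8  0xaa  0xb6  0x30  0x75 ]

  t0: 30 84 66 75 8e b8 aa 5f
  t1: 30 75 66 75 97 b8 aa b6
  t2: 66 75 97 b8 aa b6 30 75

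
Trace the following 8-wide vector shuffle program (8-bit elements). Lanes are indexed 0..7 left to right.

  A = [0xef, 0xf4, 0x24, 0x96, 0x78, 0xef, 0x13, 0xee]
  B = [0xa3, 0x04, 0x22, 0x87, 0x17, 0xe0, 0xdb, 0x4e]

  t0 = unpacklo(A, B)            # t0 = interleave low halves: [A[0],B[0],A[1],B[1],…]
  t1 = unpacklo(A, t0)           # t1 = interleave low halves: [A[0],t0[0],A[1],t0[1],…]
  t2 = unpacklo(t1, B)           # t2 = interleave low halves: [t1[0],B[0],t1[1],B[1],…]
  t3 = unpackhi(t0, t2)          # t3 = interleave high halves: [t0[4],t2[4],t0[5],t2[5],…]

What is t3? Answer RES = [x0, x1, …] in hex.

RES = [ 0x24  0xf4  0x22  0x22  0x96  0xa3  0x87  0x87 ]

→ t0 |ef|a3|f4|04|24|22|96|87|
→ t1 |ef|ef|f4|a3|24|f4|96|04|
→ t2 |ef|a3|ef|04|f4|22|a3|87|
→ t3 |24|f4|22|22|96|a3|87|87|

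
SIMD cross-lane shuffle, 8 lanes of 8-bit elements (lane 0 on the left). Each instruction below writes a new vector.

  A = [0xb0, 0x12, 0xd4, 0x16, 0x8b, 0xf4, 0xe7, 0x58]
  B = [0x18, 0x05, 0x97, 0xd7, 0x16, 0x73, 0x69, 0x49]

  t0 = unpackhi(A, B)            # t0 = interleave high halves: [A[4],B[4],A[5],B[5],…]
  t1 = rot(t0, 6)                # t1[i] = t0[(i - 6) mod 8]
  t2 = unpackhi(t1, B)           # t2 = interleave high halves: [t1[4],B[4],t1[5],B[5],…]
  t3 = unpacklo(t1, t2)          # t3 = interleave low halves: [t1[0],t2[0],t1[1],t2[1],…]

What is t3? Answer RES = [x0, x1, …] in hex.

  t0: 8b 16 f4 73 e7 69 58 49
  t1: f4 73 e7 69 58 49 8b 16
  t2: 58 16 49 73 8b 69 16 49
  t3: f4 58 73 16 e7 49 69 73

RES = [ 0xf4  0x58  0x73  0x16  0xe7  0x49  0x69  0x73 ]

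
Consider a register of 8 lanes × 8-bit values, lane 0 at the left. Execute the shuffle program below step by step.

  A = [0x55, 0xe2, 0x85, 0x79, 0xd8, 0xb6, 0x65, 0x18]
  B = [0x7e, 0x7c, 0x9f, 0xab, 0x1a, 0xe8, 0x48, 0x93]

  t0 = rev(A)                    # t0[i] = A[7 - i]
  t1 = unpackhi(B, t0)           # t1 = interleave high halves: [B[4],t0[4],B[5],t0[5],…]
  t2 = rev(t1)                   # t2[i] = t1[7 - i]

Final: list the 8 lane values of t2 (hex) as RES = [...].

  t0: 18 65 b6 d8 79 85 e2 55
  t1: 1a 79 e8 85 48 e2 93 55
  t2: 55 93 e2 48 85 e8 79 1a

RES = [0x55, 0x93, 0xe2, 0x48, 0x85, 0xe8, 0x79, 0x1a]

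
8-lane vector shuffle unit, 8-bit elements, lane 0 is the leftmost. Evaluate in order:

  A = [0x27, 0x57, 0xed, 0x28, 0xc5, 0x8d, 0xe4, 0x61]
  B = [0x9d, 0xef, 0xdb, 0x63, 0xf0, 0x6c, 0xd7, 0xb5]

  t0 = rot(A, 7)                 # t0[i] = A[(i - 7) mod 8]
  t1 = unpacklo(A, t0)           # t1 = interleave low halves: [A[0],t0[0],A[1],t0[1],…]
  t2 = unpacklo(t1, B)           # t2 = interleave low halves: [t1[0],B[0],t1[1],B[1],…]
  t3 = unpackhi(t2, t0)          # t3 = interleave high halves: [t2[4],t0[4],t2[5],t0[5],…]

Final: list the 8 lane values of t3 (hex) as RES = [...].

RES = [0x57, 0x8d, 0xdb, 0xe4, 0xed, 0x61, 0x63, 0x27]

t0 = [0x57, 0xed, 0x28, 0xc5, 0x8d, 0xe4, 0x61, 0x27]
t1 = [0x27, 0x57, 0x57, 0xed, 0xed, 0x28, 0x28, 0xc5]
t2 = [0x27, 0x9d, 0x57, 0xef, 0x57, 0xdb, 0xed, 0x63]
t3 = [0x57, 0x8d, 0xdb, 0xe4, 0xed, 0x61, 0x63, 0x27]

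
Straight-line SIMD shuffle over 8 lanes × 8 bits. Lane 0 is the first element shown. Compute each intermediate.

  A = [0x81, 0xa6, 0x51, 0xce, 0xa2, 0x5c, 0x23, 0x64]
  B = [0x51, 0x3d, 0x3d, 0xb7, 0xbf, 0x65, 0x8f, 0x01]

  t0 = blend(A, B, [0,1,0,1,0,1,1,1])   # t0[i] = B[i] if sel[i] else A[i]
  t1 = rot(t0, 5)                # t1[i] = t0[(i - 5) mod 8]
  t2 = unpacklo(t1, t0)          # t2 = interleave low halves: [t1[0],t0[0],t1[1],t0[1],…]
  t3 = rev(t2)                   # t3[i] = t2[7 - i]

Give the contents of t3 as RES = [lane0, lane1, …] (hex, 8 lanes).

RES = [0xb7, 0x8f, 0x51, 0x65, 0x3d, 0xa2, 0x81, 0xb7]

  t0: 81 3d 51 b7 a2 65 8f 01
  t1: b7 a2 65 8f 01 81 3d 51
  t2: b7 81 a2 3d 65 51 8f b7
  t3: b7 8f 51 65 3d a2 81 b7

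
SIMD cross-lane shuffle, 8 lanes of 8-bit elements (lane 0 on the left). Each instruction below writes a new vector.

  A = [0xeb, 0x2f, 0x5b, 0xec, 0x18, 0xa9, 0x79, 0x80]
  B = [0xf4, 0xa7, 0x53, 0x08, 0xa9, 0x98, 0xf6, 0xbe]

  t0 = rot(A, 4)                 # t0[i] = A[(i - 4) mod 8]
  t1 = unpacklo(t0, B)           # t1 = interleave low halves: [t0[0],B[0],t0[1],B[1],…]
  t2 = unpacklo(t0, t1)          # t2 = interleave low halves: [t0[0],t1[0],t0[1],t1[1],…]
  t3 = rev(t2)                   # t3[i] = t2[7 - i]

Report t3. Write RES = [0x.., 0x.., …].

→ t0 |18|a9|79|80|eb|2f|5b|ec|
→ t1 |18|f4|a9|a7|79|53|80|08|
→ t2 |18|18|a9|f4|79|a9|80|a7|
→ t3 |a7|80|a9|79|f4|a9|18|18|

RES = [0xa7, 0x80, 0xa9, 0x79, 0xf4, 0xa9, 0x18, 0x18]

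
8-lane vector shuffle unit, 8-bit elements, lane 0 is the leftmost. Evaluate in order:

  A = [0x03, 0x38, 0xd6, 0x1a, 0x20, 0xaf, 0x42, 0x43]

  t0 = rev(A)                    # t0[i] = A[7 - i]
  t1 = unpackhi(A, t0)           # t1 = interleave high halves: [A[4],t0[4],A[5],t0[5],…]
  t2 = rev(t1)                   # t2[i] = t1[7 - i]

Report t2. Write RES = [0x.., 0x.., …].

t0 = [0x43, 0x42, 0xaf, 0x20, 0x1a, 0xd6, 0x38, 0x03]
t1 = [0x20, 0x1a, 0xaf, 0xd6, 0x42, 0x38, 0x43, 0x03]
t2 = [0x03, 0x43, 0x38, 0x42, 0xd6, 0xaf, 0x1a, 0x20]

RES = [0x03, 0x43, 0x38, 0x42, 0xd6, 0xaf, 0x1a, 0x20]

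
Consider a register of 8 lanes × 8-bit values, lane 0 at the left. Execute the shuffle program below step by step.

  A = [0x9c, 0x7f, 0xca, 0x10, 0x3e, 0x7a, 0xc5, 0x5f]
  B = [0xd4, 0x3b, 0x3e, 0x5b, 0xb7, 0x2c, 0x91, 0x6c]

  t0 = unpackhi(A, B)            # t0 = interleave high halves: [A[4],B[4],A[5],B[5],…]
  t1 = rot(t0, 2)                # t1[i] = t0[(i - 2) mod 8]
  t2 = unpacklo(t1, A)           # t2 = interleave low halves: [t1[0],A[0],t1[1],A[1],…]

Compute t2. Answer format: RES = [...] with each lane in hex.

RES = [ 0x5f  0x9c  0x6c  0x7f  0x3e  0xca  0xb7  0x10 ]

  t0: 3e b7 7a 2c c5 91 5f 6c
  t1: 5f 6c 3e b7 7a 2c c5 91
  t2: 5f 9c 6c 7f 3e ca b7 10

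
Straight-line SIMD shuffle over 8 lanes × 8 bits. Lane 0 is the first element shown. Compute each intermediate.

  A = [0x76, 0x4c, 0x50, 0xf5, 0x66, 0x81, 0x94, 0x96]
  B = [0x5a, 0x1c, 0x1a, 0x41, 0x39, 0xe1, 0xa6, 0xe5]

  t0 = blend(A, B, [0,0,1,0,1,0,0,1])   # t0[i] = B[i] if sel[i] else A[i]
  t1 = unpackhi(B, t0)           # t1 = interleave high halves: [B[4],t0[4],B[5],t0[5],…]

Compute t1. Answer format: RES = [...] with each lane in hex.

RES = [0x39, 0x39, 0xe1, 0x81, 0xa6, 0x94, 0xe5, 0xe5]

t0 = [0x76, 0x4c, 0x1a, 0xf5, 0x39, 0x81, 0x94, 0xe5]
t1 = [0x39, 0x39, 0xe1, 0x81, 0xa6, 0x94, 0xe5, 0xe5]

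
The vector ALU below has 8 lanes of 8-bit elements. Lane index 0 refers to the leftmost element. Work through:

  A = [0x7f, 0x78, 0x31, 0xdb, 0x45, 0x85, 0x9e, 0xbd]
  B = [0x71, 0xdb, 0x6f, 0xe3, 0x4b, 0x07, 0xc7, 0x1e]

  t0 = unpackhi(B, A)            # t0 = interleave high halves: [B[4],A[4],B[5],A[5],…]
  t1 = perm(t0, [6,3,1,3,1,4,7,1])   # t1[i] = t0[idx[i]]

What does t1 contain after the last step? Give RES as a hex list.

RES = [0x1e, 0x85, 0x45, 0x85, 0x45, 0xc7, 0xbd, 0x45]

t0 = [0x4b, 0x45, 0x07, 0x85, 0xc7, 0x9e, 0x1e, 0xbd]
t1 = [0x1e, 0x85, 0x45, 0x85, 0x45, 0xc7, 0xbd, 0x45]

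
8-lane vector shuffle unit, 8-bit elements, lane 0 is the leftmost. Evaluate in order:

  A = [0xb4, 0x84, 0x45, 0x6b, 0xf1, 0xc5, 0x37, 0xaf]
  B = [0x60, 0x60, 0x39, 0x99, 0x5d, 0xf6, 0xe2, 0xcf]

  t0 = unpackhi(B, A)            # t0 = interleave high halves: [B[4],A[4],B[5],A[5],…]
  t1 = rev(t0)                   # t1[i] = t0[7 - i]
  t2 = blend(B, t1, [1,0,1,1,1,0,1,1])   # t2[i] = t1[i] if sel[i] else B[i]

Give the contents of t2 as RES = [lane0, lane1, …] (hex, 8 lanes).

RES = [ 0xaf  0x60  0x37  0xe2  0xc5  0xf6  0xf1  0x5d ]

  t0: 5d f1 f6 c5 e2 37 cf af
  t1: af cf 37 e2 c5 f6 f1 5d
  t2: af 60 37 e2 c5 f6 f1 5d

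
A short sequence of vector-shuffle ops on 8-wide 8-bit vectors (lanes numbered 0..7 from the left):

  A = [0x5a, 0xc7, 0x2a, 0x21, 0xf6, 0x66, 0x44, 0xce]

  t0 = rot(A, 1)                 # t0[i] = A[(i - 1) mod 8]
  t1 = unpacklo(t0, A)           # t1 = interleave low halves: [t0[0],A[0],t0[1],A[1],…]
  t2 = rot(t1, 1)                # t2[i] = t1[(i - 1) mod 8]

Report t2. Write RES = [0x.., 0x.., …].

RES = [0x21, 0xce, 0x5a, 0x5a, 0xc7, 0xc7, 0x2a, 0x2a]

t0 = [0xce, 0x5a, 0xc7, 0x2a, 0x21, 0xf6, 0x66, 0x44]
t1 = [0xce, 0x5a, 0x5a, 0xc7, 0xc7, 0x2a, 0x2a, 0x21]
t2 = [0x21, 0xce, 0x5a, 0x5a, 0xc7, 0xc7, 0x2a, 0x2a]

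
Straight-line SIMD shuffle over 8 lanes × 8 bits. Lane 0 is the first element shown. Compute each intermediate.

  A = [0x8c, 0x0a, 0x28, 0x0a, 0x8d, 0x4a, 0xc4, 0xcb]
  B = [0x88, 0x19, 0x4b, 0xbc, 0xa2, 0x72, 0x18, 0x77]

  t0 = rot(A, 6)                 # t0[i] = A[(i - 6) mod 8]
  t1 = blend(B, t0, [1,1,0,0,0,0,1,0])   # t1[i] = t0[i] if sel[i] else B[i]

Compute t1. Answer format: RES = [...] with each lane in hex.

RES = [ 0x28  0x0a  0x4b  0xbc  0xa2  0x72  0x8c  0x77 ]

  t0: 28 0a 8d 4a c4 cb 8c 0a
  t1: 28 0a 4b bc a2 72 8c 77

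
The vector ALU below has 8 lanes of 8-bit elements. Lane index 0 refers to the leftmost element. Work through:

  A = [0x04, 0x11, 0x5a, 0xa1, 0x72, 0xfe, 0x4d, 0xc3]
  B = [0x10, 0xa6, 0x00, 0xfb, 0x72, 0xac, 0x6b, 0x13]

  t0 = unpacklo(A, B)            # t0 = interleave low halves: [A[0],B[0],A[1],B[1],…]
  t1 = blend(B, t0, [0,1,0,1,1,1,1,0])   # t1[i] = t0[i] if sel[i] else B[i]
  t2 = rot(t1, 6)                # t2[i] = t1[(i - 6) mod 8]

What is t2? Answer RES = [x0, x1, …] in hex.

RES = [ 0x00  0xa6  0x5a  0x00  0xa1  0x13  0x10  0x10 ]

t0 = [0x04, 0x10, 0x11, 0xa6, 0x5a, 0x00, 0xa1, 0xfb]
t1 = [0x10, 0x10, 0x00, 0xa6, 0x5a, 0x00, 0xa1, 0x13]
t2 = [0x00, 0xa6, 0x5a, 0x00, 0xa1, 0x13, 0x10, 0x10]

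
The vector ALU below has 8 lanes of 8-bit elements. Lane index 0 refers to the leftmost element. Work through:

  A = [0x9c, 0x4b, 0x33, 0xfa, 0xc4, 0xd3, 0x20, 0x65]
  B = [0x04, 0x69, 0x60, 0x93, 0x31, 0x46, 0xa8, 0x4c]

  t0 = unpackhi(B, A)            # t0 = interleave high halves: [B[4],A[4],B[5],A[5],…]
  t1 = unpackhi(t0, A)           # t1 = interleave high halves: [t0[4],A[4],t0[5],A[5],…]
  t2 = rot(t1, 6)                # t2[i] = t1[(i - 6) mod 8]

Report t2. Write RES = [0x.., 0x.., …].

RES = [ 0x20  0xd3  0x4c  0x20  0x65  0x65  0xa8  0xc4 ]

  t0: 31 c4 46 d3 a8 20 4c 65
  t1: a8 c4 20 d3 4c 20 65 65
  t2: 20 d3 4c 20 65 65 a8 c4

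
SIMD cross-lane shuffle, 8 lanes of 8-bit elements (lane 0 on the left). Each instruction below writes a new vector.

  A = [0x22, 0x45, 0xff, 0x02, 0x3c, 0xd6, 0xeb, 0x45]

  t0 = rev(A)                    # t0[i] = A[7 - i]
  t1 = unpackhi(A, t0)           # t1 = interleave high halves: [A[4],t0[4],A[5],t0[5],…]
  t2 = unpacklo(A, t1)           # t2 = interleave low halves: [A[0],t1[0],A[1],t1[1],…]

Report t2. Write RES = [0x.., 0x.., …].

RES = [0x22, 0x3c, 0x45, 0x02, 0xff, 0xd6, 0x02, 0xff]

→ t0 |45|eb|d6|3c|02|ff|45|22|
→ t1 |3c|02|d6|ff|eb|45|45|22|
→ t2 |22|3c|45|02|ff|d6|02|ff|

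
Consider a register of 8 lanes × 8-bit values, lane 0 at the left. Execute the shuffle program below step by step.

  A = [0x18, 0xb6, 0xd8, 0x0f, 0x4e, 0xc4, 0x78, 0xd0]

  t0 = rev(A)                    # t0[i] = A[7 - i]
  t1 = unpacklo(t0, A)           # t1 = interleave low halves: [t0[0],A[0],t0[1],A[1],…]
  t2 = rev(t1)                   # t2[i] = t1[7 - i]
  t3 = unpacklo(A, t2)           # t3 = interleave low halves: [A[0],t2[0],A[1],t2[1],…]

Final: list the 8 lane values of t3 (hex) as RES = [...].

RES = [0x18, 0x0f, 0xb6, 0x4e, 0xd8, 0xd8, 0x0f, 0xc4]

  t0: d0 78 c4 4e 0f d8 b6 18
  t1: d0 18 78 b6 c4 d8 4e 0f
  t2: 0f 4e d8 c4 b6 78 18 d0
  t3: 18 0f b6 4e d8 d8 0f c4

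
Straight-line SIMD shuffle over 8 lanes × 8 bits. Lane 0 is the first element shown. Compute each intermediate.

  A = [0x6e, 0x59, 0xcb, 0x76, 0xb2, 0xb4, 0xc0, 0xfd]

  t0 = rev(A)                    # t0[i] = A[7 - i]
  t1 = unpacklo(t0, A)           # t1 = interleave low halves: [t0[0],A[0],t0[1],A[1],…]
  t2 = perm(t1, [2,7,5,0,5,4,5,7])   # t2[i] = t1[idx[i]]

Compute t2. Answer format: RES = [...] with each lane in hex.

RES = [ 0xc0  0x76  0xcb  0xfd  0xcb  0xb4  0xcb  0x76 ]

t0 = [0xfd, 0xc0, 0xb4, 0xb2, 0x76, 0xcb, 0x59, 0x6e]
t1 = [0xfd, 0x6e, 0xc0, 0x59, 0xb4, 0xcb, 0xb2, 0x76]
t2 = [0xc0, 0x76, 0xcb, 0xfd, 0xcb, 0xb4, 0xcb, 0x76]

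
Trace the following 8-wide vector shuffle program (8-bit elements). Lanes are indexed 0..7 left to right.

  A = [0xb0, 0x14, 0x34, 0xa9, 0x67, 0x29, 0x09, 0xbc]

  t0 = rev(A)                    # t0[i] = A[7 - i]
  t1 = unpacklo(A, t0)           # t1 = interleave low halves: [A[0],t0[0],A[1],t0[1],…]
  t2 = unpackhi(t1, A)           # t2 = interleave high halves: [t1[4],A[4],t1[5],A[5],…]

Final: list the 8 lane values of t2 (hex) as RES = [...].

t0 = [0xbc, 0x09, 0x29, 0x67, 0xa9, 0x34, 0x14, 0xb0]
t1 = [0xb0, 0xbc, 0x14, 0x09, 0x34, 0x29, 0xa9, 0x67]
t2 = [0x34, 0x67, 0x29, 0x29, 0xa9, 0x09, 0x67, 0xbc]

RES = [ 0x34  0x67  0x29  0x29  0xa9  0x09  0x67  0xbc ]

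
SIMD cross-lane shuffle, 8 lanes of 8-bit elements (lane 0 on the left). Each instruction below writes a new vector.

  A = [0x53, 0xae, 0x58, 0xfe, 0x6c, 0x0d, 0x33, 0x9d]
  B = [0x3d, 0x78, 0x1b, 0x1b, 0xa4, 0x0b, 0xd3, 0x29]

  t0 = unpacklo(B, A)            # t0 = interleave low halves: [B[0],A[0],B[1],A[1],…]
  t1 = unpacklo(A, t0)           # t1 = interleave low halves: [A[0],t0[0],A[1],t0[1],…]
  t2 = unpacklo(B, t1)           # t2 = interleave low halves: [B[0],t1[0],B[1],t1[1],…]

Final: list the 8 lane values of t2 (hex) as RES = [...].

RES = [ 0x3d  0x53  0x78  0x3d  0x1b  0xae  0x1b  0x53 ]

  t0: 3d 53 78 ae 1b 58 1b fe
  t1: 53 3d ae 53 58 78 fe ae
  t2: 3d 53 78 3d 1b ae 1b 53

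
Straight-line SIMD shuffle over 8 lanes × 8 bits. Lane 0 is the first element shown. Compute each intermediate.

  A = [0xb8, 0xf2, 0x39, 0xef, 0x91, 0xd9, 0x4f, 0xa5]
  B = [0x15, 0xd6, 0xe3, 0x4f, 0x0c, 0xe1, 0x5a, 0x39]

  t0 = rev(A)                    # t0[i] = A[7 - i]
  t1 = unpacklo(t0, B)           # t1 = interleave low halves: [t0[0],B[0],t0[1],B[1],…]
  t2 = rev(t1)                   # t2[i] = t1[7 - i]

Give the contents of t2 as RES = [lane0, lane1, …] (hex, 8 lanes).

→ t0 |a5|4f|d9|91|ef|39|f2|b8|
→ t1 |a5|15|4f|d6|d9|e3|91|4f|
→ t2 |4f|91|e3|d9|d6|4f|15|a5|

RES = [ 0x4f  0x91  0xe3  0xd9  0xd6  0x4f  0x15  0xa5 ]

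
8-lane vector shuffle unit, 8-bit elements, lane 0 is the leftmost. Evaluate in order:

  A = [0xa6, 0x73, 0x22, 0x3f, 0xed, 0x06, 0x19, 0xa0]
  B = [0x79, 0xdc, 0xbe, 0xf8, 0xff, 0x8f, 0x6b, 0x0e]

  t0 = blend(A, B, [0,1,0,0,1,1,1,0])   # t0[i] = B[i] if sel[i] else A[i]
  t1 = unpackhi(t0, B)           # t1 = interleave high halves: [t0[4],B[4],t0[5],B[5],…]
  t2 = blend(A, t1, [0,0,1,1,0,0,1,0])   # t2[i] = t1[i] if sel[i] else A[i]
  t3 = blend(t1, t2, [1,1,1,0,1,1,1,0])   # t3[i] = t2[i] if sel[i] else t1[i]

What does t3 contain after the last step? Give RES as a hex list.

→ t0 |a6|dc|22|3f|ff|8f|6b|a0|
→ t1 |ff|ff|8f|8f|6b|6b|a0|0e|
→ t2 |a6|73|8f|8f|ed|06|a0|a0|
→ t3 |a6|73|8f|8f|ed|06|a0|0e|

RES = [ 0xa6  0x73  0x8f  0x8f  0xed  0x06  0xa0  0x0e ]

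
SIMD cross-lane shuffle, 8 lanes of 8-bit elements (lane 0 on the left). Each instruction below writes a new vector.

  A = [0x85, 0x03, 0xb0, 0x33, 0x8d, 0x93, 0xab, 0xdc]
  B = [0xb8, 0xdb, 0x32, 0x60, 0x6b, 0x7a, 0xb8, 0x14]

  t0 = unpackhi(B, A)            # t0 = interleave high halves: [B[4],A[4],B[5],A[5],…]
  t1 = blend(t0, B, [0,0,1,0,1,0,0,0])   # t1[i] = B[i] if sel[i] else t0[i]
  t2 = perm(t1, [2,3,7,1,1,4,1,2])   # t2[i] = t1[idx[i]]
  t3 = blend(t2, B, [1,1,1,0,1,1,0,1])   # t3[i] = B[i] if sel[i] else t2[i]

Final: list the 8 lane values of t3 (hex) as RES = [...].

t0 = [0x6b, 0x8d, 0x7a, 0x93, 0xb8, 0xab, 0x14, 0xdc]
t1 = [0x6b, 0x8d, 0x32, 0x93, 0x6b, 0xab, 0x14, 0xdc]
t2 = [0x32, 0x93, 0xdc, 0x8d, 0x8d, 0x6b, 0x8d, 0x32]
t3 = [0xb8, 0xdb, 0x32, 0x8d, 0x6b, 0x7a, 0x8d, 0x14]

RES = [ 0xb8  0xdb  0x32  0x8d  0x6b  0x7a  0x8d  0x14 ]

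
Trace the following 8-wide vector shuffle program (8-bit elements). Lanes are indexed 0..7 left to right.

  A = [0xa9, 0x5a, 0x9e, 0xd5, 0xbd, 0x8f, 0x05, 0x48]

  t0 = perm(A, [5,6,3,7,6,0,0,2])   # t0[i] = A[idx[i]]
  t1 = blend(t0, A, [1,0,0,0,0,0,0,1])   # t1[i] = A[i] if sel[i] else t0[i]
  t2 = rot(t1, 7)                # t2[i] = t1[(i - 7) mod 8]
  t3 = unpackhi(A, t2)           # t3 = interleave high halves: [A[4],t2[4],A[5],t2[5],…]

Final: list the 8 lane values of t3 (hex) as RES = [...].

RES = [0xbd, 0xa9, 0x8f, 0xa9, 0x05, 0x48, 0x48, 0xa9]

  t0: 8f 05 d5 48 05 a9 a9 9e
  t1: a9 05 d5 48 05 a9 a9 48
  t2: 05 d5 48 05 a9 a9 48 a9
  t3: bd a9 8f a9 05 48 48 a9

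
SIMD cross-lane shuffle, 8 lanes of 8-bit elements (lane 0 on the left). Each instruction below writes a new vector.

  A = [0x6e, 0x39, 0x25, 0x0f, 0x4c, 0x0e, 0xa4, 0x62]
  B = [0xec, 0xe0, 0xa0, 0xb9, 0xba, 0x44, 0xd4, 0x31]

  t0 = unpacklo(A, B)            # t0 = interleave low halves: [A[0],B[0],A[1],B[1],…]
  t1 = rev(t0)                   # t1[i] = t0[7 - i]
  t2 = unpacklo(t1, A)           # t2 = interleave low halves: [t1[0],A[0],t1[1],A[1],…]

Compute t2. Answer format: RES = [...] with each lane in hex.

RES = [0xb9, 0x6e, 0x0f, 0x39, 0xa0, 0x25, 0x25, 0x0f]

→ t0 |6e|ec|39|e0|25|a0|0f|b9|
→ t1 |b9|0f|a0|25|e0|39|ec|6e|
→ t2 |b9|6e|0f|39|a0|25|25|0f|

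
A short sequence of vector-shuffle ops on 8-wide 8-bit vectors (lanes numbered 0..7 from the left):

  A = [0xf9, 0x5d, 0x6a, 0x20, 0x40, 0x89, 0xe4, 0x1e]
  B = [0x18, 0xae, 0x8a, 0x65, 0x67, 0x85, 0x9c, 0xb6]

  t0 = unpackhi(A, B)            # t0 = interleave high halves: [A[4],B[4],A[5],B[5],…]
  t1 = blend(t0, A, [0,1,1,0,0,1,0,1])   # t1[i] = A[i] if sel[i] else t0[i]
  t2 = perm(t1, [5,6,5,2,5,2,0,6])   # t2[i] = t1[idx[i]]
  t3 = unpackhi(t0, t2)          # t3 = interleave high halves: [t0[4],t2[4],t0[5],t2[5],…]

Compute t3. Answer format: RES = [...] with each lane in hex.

  t0: 40 67 89 85 e4 9c 1e b6
  t1: 40 5d 6a 85 e4 89 1e 1e
  t2: 89 1e 89 6a 89 6a 40 1e
  t3: e4 89 9c 6a 1e 40 b6 1e

RES = [ 0xe4  0x89  0x9c  0x6a  0x1e  0x40  0xb6  0x1e ]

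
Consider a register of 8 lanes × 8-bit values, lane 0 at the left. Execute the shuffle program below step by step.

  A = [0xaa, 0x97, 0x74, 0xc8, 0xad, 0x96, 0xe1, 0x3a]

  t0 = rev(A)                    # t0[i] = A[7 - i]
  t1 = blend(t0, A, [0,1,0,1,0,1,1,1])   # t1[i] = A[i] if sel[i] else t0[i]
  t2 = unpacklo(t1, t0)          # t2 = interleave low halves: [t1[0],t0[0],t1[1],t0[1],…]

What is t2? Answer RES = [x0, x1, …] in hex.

RES = [0x3a, 0x3a, 0x97, 0xe1, 0x96, 0x96, 0xc8, 0xad]

t0 = [0x3a, 0xe1, 0x96, 0xad, 0xc8, 0x74, 0x97, 0xaa]
t1 = [0x3a, 0x97, 0x96, 0xc8, 0xc8, 0x96, 0xe1, 0x3a]
t2 = [0x3a, 0x3a, 0x97, 0xe1, 0x96, 0x96, 0xc8, 0xad]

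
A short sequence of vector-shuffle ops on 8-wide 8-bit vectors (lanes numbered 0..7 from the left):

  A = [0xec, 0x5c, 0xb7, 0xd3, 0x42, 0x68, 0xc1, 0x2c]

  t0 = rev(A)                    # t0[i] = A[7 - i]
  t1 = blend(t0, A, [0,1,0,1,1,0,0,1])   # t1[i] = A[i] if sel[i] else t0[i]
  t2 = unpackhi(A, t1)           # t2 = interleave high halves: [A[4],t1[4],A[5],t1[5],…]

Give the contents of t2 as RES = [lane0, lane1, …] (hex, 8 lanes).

RES = [0x42, 0x42, 0x68, 0xb7, 0xc1, 0x5c, 0x2c, 0x2c]

  t0: 2c c1 68 42 d3 b7 5c ec
  t1: 2c 5c 68 d3 42 b7 5c 2c
  t2: 42 42 68 b7 c1 5c 2c 2c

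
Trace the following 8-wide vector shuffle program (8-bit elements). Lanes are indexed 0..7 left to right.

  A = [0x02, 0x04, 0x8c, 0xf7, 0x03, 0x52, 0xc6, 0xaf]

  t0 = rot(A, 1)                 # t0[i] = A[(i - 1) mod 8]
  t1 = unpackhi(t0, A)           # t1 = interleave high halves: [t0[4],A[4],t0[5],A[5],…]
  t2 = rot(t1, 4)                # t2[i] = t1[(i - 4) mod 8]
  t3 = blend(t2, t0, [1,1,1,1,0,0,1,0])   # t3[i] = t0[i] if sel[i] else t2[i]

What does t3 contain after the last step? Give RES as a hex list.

RES = [0xaf, 0x02, 0x04, 0x8c, 0xf7, 0x03, 0x52, 0x52]

t0 = [0xaf, 0x02, 0x04, 0x8c, 0xf7, 0x03, 0x52, 0xc6]
t1 = [0xf7, 0x03, 0x03, 0x52, 0x52, 0xc6, 0xc6, 0xaf]
t2 = [0x52, 0xc6, 0xc6, 0xaf, 0xf7, 0x03, 0x03, 0x52]
t3 = [0xaf, 0x02, 0x04, 0x8c, 0xf7, 0x03, 0x52, 0x52]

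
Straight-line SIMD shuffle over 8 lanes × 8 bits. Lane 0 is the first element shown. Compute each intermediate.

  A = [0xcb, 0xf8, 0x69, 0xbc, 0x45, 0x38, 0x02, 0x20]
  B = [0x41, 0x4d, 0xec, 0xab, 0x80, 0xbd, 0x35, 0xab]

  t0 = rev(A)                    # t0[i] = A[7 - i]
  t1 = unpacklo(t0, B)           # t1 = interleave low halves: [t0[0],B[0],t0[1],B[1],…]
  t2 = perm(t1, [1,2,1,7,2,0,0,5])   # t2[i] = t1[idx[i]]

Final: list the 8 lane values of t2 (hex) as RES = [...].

t0 = [0x20, 0x02, 0x38, 0x45, 0xbc, 0x69, 0xf8, 0xcb]
t1 = [0x20, 0x41, 0x02, 0x4d, 0x38, 0xec, 0x45, 0xab]
t2 = [0x41, 0x02, 0x41, 0xab, 0x02, 0x20, 0x20, 0xec]

RES = [0x41, 0x02, 0x41, 0xab, 0x02, 0x20, 0x20, 0xec]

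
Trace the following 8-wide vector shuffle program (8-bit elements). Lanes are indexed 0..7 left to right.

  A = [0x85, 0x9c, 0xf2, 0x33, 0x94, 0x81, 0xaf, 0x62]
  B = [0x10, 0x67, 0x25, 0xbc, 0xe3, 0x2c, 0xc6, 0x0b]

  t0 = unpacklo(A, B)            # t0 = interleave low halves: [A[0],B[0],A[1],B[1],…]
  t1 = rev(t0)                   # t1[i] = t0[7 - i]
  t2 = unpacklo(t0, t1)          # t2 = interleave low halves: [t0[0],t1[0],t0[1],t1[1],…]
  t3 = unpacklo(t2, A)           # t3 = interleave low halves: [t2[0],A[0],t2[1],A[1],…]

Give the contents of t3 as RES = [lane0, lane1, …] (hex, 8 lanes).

RES = [0x85, 0x85, 0xbc, 0x9c, 0x10, 0xf2, 0x33, 0x33]

  t0: 85 10 9c 67 f2 25 33 bc
  t1: bc 33 25 f2 67 9c 10 85
  t2: 85 bc 10 33 9c 25 67 f2
  t3: 85 85 bc 9c 10 f2 33 33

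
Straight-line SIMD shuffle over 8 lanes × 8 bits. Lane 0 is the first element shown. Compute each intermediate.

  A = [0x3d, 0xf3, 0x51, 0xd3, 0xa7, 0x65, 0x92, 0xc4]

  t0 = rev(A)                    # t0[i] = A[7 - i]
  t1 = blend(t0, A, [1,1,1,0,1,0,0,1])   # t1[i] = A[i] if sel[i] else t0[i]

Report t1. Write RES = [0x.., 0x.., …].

t0 = [0xc4, 0x92, 0x65, 0xa7, 0xd3, 0x51, 0xf3, 0x3d]
t1 = [0x3d, 0xf3, 0x51, 0xa7, 0xa7, 0x51, 0xf3, 0xc4]

RES = [0x3d, 0xf3, 0x51, 0xa7, 0xa7, 0x51, 0xf3, 0xc4]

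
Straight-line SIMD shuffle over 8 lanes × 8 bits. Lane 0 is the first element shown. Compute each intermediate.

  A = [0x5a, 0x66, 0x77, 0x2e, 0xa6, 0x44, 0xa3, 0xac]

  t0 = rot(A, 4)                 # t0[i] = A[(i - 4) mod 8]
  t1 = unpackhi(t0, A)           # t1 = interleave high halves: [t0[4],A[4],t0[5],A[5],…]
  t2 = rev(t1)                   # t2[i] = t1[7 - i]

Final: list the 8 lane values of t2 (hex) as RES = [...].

RES = [0xac, 0x2e, 0xa3, 0x77, 0x44, 0x66, 0xa6, 0x5a]

→ t0 |a6|44|a3|ac|5a|66|77|2e|
→ t1 |5a|a6|66|44|77|a3|2e|ac|
→ t2 |ac|2e|a3|77|44|66|a6|5a|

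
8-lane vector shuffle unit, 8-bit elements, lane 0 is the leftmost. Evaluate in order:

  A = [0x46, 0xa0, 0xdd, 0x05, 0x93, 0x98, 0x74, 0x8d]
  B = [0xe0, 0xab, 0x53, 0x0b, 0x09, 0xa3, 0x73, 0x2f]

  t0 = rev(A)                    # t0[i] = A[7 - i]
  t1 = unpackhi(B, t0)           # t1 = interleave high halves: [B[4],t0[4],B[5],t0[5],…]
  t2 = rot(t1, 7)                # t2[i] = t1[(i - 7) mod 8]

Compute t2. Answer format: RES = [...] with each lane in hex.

RES = [ 0x05  0xa3  0xdd  0x73  0xa0  0x2f  0x46  0x09 ]

→ t0 |8d|74|98|93|05|dd|a0|46|
→ t1 |09|05|a3|dd|73|a0|2f|46|
→ t2 |05|a3|dd|73|a0|2f|46|09|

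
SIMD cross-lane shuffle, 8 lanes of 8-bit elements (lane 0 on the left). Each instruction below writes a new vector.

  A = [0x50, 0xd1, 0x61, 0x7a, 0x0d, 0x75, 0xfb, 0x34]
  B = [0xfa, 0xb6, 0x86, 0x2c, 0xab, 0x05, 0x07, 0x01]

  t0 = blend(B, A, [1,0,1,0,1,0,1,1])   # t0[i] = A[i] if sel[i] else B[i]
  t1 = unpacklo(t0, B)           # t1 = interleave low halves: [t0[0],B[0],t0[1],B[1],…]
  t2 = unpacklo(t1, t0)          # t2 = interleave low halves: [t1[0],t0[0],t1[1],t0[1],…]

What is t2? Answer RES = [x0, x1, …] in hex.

RES = [ 0x50  0x50  0xfa  0xb6  0xb6  0x61  0xb6  0x2c ]

  t0: 50 b6 61 2c 0d 05 fb 34
  t1: 50 fa b6 b6 61 86 2c 2c
  t2: 50 50 fa b6 b6 61 b6 2c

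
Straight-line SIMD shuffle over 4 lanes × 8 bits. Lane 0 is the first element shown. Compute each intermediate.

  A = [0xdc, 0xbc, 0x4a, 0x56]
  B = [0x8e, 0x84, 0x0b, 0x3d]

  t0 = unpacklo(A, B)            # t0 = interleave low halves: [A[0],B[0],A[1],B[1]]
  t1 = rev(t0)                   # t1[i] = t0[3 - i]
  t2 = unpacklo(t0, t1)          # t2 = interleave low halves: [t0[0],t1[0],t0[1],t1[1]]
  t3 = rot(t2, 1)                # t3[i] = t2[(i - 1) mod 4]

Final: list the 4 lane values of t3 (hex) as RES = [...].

RES = [ 0xbc  0xdc  0x84  0x8e ]

  t0: dc 8e bc 84
  t1: 84 bc 8e dc
  t2: dc 84 8e bc
  t3: bc dc 84 8e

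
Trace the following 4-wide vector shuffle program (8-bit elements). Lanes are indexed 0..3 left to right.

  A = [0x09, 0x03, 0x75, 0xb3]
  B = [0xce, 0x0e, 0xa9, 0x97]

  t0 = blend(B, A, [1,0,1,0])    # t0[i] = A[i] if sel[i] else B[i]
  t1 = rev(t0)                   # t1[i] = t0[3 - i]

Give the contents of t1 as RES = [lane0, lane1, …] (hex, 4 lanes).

RES = [ 0x97  0x75  0x0e  0x09 ]

  t0: 09 0e 75 97
  t1: 97 75 0e 09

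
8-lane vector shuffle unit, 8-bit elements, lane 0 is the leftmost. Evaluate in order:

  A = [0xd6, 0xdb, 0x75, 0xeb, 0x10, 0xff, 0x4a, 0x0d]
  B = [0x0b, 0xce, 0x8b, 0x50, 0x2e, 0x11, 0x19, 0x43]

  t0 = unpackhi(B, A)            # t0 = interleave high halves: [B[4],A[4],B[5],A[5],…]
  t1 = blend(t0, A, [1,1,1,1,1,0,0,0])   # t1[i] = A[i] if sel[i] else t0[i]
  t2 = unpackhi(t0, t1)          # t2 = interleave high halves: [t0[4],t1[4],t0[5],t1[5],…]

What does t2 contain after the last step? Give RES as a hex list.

t0 = [0x2e, 0x10, 0x11, 0xff, 0x19, 0x4a, 0x43, 0x0d]
t1 = [0xd6, 0xdb, 0x75, 0xeb, 0x10, 0x4a, 0x43, 0x0d]
t2 = [0x19, 0x10, 0x4a, 0x4a, 0x43, 0x43, 0x0d, 0x0d]

RES = [ 0x19  0x10  0x4a  0x4a  0x43  0x43  0x0d  0x0d ]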